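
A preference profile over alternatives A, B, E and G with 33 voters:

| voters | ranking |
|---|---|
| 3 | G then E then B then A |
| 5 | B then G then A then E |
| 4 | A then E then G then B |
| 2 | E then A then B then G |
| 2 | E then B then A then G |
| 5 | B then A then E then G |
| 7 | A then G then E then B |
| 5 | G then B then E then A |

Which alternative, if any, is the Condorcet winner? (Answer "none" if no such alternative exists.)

Head-to-head results (33 voters):
A vs B: 13 to 20, B.
A vs E: A is ranked higher on 5+4+5+7 = 21 ballots, E on 12. A wins 21–12.
A vs G: 20 to 13, A.
B vs E: 5+5+5 = 15 for B, 18 for E — E by 18–15.
B vs G: B is ranked higher on 5+2+2+5 = 14 ballots, G on 19. G wins 19–14.
E vs G: 4+2+2+5 = 13 for E, 20 for G — G by 20–13.
Every alternative loses at least once (A loses to B; B loses to E; E loses to A; G loses to A). The majority relation contains the cycle A beats E beats B beats A, so there is no Condorcet winner.

none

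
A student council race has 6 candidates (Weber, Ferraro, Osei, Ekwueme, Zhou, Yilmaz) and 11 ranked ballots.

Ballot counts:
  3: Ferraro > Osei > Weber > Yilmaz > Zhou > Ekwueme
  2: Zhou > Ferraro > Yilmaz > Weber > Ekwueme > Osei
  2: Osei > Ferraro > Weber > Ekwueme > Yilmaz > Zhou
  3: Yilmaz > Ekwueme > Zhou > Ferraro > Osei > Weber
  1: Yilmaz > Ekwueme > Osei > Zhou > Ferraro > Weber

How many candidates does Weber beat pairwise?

Weber against each rival (11 voters):
Weber vs Ferraro: Ferraro, 11–0.
Weber vs Osei: 2 for Weber, 9 for Osei — Osei by 9–2.
Weber vs Ekwueme: Weber wins 7–4.
Weber vs Zhou: Zhou, 6–5.
Weber vs Yilmaz: Yilmaz wins 6–5.
Weber beats Ekwueme; loses to Ferraro, Osei, Zhou, Yilmaz — 1 pairwise win.

1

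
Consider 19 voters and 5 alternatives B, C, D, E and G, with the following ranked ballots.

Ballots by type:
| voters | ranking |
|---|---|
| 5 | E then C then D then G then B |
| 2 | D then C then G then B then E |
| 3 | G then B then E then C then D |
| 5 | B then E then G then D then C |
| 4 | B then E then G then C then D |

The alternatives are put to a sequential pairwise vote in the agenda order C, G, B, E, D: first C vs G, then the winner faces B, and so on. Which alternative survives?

E

Round 1: C vs G — 7–12, G advances.
Round 2: G vs B — 10–9, G advances.
Round 3: G vs E — 5–14, E advances.
Round 4: E vs D — 17–2, E advances.
The agenda winner is E.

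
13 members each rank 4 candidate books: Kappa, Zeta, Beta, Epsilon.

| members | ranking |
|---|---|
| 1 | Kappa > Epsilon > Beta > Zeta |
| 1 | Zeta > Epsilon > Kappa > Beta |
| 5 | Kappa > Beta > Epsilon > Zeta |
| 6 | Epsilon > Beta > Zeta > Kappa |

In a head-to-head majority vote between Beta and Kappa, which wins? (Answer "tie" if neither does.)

Ballots ranking Beta above Kappa: 6.
Ballots ranking Kappa above Beta: 13 − 6 = 7.
Kappa wins the head-to-head 7–6.

Kappa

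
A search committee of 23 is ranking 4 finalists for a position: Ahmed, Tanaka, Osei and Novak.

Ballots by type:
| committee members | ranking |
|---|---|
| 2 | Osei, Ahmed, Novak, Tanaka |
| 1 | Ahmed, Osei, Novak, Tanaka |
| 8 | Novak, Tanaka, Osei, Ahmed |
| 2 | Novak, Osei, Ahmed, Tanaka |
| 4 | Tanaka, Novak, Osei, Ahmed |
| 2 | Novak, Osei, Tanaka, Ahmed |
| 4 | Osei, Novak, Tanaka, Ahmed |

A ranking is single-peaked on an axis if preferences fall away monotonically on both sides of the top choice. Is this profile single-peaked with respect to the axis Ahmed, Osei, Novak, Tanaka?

Axis positions: Ahmed=1, Osei=2, Novak=3, Tanaka=4.
Type 1 (peak Osei at position 2): ranking walks positions 2-1-3-4, expanding outward from the peak — single-peaked.
Type 2 (peak Ahmed at position 1): ranking walks positions 1-2-3-4, expanding outward from the peak — single-peaked.
Type 3 (peak Novak at position 3): ranking walks positions 3-4-2-1, expanding outward from the peak — single-peaked.
Type 4 (peak Novak at position 3): ranking walks positions 3-2-1-4, expanding outward from the peak — single-peaked.
Type 5 (peak Tanaka at position 4): ranking walks positions 4-3-2-1, expanding outward from the peak — single-peaked.
Type 6 (peak Novak at position 3): ranking walks positions 3-2-4-1, expanding outward from the peak — single-peaked.
Type 7 (peak Osei at position 2): ranking walks positions 2-3-4-1, expanding outward from the peak — single-peaked.
Every ranking is single-peaked on this axis.

yes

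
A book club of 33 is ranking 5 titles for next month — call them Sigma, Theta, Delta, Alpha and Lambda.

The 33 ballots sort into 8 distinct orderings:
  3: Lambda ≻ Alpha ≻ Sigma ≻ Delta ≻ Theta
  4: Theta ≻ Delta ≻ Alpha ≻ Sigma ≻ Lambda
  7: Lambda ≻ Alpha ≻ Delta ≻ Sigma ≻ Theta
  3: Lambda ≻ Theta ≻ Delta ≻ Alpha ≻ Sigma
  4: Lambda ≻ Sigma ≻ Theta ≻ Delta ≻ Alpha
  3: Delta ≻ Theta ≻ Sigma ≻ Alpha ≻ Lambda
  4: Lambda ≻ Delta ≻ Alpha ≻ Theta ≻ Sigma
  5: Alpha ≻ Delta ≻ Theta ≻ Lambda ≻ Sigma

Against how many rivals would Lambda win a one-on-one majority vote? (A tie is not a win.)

4

Lambda against each rival (33 members):
Lambda–Sigma: Lambda 26–7.
Lambda vs Theta: 21 to 12, Lambda.
Lambda vs Delta: Lambda, 21–12.
Lambda–Alpha: Lambda 21–12.
Lambda beats Sigma, Theta, Delta, Alpha — 4 pairwise wins.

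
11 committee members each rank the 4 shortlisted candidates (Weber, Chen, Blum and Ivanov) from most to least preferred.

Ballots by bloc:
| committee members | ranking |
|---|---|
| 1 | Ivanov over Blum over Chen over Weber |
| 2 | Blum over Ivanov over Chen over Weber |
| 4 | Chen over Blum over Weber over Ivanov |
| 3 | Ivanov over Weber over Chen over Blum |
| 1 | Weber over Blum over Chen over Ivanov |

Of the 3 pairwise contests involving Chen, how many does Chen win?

2

Chen against each rival (11 committee members):
Chen vs Weber: Chen wins 7–4.
Chen vs Blum: Chen is ranked higher on 4+3 = 7 ballots, Blum on 4. Chen wins 7–4.
Chen vs Ivanov: 4+1 = 5 for Chen, 6 for Ivanov — Ivanov by 6–5.
Chen beats Weber, Blum; loses to Ivanov — 2 pairwise wins.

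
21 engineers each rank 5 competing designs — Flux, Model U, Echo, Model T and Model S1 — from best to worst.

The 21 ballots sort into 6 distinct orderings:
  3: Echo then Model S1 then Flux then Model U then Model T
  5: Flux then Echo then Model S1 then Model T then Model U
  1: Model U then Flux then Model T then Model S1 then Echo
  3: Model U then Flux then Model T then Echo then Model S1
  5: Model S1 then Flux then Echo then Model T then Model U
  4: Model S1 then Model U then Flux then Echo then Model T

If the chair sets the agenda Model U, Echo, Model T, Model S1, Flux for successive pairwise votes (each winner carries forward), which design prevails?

Round 1: Model U vs Echo — 8–13, Echo advances.
Round 2: Echo vs Model T — 17–4, Echo advances.
Round 3: Echo vs Model S1 — 11–10, Echo advances.
Round 4: Echo vs Flux — 3–18, Flux advances.
Flux survives the agenda.

Flux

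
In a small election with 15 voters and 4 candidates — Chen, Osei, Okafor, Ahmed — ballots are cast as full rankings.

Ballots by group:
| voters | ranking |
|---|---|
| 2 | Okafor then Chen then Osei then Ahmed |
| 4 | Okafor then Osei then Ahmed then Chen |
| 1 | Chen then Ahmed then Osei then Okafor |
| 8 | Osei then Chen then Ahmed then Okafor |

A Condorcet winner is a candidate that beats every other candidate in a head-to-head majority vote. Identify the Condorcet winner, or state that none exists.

Osei

Pairwise majorities:
Chen–Osei: Osei 12–3.
Chen vs Okafor: Chen wins 9–6.
Chen vs Ahmed: Chen, 11–4.
Osei–Okafor: Osei 9–6.
Osei–Ahmed: Osei 14–1.
Okafor vs Ahmed: Ahmed wins 9–6.
Only Osei has no losses; Osei is the Condorcet winner.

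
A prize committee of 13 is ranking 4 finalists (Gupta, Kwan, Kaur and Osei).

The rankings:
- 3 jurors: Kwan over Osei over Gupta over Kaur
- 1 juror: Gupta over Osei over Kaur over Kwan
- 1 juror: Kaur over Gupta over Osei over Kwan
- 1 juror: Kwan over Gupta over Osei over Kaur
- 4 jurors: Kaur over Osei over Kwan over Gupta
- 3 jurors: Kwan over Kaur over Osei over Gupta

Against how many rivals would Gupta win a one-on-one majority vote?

0

Gupta against each rival (13 jurors):
Gupta vs Kwan: 2 to 11, Kwan.
Gupta vs Kaur: Gupta is ranked higher on 3+1+1 = 5 ballots, Kaur on 8. Kaur wins 8–5.
Gupta–Osei: Osei 10–3.
Gupta beats no one; loses to Kwan, Kaur, Osei — 0 pairwise wins.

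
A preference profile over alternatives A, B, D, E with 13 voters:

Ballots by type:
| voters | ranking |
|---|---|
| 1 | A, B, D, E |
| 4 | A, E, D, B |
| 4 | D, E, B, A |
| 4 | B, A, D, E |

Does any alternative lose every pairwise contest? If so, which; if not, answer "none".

Pairwise majorities:
A vs B: 5 to 8, B.
A–D: A 9–4.
A vs E: A wins 9–4.
B vs D: 1+4 = 5 for B, 8 for D — D by 8–5.
B vs E: B preferred on 1+4 = 5 ballots; E wins 8–5.
D–E: D 9–4.
Every alternative wins at least one matchup (A beats D; B beats A; D beats B; E beats B), so there is no Condorcet loser.

none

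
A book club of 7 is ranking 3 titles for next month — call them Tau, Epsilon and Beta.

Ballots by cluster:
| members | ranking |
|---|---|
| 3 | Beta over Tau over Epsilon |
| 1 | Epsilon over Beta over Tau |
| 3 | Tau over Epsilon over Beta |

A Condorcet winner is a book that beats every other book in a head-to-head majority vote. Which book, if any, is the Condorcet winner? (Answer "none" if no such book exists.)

Head-to-head results (7 members):
Tau vs Epsilon: Tau, 6–1.
Tau vs Beta: Beta wins 4–3.
Epsilon vs Beta: Epsilon wins 4–3.
No book is unbeaten: Tau loses to Beta; Epsilon loses to Tau; Beta loses to Epsilon. In particular Tau > Epsilon > Beta > Tau is a majority cycle — no Condorcet winner exists.

none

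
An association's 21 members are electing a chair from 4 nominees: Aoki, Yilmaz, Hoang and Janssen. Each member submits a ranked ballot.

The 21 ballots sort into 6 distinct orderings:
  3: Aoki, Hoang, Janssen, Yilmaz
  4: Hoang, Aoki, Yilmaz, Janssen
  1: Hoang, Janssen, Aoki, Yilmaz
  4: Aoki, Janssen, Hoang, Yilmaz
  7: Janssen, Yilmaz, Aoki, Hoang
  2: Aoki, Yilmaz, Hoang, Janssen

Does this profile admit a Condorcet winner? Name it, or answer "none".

Aoki

Check each pair by majority over 21 ballots:
Aoki–Yilmaz: Aoki 14–7.
Aoki–Hoang: Aoki 16–5.
Aoki vs Janssen: Aoki wins 13–8.
Yilmaz vs Hoang: 7+2 = 9 for Yilmaz, 12 for Hoang — Hoang by 12–9.
Yilmaz vs Janssen: 4+2 = 6 for Yilmaz, 15 for Janssen — Janssen by 15–6.
Hoang vs Janssen: Janssen, 11–10.
Aoki beats each of Yilmaz, Hoang, Janssen — Aoki is the Condorcet winner.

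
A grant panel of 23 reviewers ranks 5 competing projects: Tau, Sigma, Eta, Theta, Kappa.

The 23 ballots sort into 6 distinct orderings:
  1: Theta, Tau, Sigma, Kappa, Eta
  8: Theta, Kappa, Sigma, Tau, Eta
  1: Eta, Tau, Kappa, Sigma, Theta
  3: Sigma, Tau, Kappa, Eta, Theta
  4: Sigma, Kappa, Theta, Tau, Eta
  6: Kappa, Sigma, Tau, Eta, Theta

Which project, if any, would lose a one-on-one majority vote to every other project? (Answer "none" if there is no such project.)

Eta

Pairwise majorities:
Tau vs Sigma: 1+1 = 2 for Tau, 21 for Sigma — Sigma by 21–2.
Tau vs Eta: Tau is ranked higher on 1+8+3+4+6 = 22 ballots, Eta on 1. Tau wins 22–1.
Tau vs Theta: 10 to 13, Theta.
Tau–Kappa: Kappa 18–5.
Sigma vs Eta: Sigma, 22–1.
Sigma vs Theta: 1+3+4+6 = 14 for Sigma, 9 for Theta — Sigma by 14–9.
Sigma vs Kappa: Kappa, 15–8.
Eta vs Theta: 10 to 13, Theta.
Eta vs Kappa: Eta is ranked higher on 1 ballot, Kappa on 22. Kappa wins 22–1.
Theta vs Kappa: 9 to 14, Kappa.
Eta is beaten in every head-to-head and is the Condorcet loser.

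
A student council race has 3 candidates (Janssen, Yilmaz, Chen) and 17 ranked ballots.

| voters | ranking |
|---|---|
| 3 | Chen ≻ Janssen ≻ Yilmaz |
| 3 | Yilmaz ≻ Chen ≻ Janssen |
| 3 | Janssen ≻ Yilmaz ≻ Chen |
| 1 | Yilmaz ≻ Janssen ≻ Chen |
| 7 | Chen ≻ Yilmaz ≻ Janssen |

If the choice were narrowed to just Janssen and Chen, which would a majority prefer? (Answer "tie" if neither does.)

Ballots ranking Janssen above Chen: 3 + 1 = 4.
Ballots ranking Chen above Janssen: 17 − 4 = 13.
Chen wins the head-to-head 13–4.

Chen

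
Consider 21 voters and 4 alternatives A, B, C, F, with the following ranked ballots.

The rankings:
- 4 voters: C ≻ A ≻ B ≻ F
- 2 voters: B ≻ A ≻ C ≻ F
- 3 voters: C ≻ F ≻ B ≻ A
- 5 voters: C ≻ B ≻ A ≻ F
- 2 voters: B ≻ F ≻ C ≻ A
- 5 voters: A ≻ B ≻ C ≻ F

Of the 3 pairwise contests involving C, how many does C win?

3

C against each rival (21 voters):
C vs A: 4+3+5+2 = 14 for C, 7 for A — C by 14–7.
C vs B: 4+3+5 = 12 for C, 9 for B — C by 12–9.
C vs F: C is ranked higher on 4+2+3+5+5 = 19 ballots, F on 2. C wins 19–2.
C beats A, B, F — 3 pairwise wins.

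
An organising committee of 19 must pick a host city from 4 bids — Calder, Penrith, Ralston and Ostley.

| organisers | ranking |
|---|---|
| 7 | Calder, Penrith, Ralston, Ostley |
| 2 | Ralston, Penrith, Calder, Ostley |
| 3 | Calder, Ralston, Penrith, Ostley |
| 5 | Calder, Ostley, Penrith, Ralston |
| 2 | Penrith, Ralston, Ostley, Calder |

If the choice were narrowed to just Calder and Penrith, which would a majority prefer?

Ballots ranking Calder above Penrith: 7 + 3 + 5 = 15.
Ballots ranking Penrith above Calder: 19 − 15 = 4.
Calder wins the head-to-head 15–4.

Calder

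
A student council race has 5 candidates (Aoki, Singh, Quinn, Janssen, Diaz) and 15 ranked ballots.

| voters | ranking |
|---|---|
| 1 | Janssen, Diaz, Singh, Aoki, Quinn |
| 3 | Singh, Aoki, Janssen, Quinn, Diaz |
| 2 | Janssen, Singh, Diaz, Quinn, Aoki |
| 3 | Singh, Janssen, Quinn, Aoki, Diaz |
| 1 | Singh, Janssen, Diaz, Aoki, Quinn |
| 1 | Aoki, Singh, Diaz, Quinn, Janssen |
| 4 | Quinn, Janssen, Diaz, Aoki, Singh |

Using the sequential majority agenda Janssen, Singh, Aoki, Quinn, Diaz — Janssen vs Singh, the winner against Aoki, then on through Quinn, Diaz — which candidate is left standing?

Singh

Round 1: Janssen vs Singh — 7–8, Singh advances.
Round 2: Singh vs Aoki — 10–5, Singh advances.
Round 3: Singh vs Quinn — 11–4, Singh advances.
Round 4: Singh vs Diaz — 10–5, Singh advances.
The agenda winner is Singh.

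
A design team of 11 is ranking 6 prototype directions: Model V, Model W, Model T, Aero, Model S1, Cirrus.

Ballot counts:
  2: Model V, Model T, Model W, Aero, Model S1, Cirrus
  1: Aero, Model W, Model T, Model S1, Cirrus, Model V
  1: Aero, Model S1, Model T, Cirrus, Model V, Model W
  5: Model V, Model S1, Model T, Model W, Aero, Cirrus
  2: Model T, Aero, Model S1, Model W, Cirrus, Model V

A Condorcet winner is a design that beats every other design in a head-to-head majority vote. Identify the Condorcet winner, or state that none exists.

Model V

Check each pair by majority over 11 ballots:
Model V vs Model W: 8 to 3, Model V.
Model V vs Model T: Model V is ranked higher on 2+5 = 7 ballots, Model T on 4. Model V wins 7–4.
Model V vs Aero: 2+5 = 7 for Model V, 4 for Aero — Model V by 7–4.
Model V vs Model S1: Model V preferred on 2+5 = 7 ballots; Model V wins 7–4.
Model V vs Cirrus: Model V wins 7–4.
Model W vs Model T: Model W is ranked higher on 1 ballot, Model T on 10. Model T wins 10–1.
Model W vs Aero: 2+5 = 7 for Model W, 4 for Aero — Model W by 7–4.
Model W–Model S1: Model S1 8–3.
Model W vs Cirrus: Model W wins 10–1.
Model T vs Aero: Model T wins 9–2.
Model T vs Model S1: Model S1, 6–5.
Model T vs Cirrus: Model T wins 11–0.
Aero vs Model S1: Aero, 6–5.
Aero vs Cirrus: Aero is ranked higher on 2+1+1+5+2 = 11 ballots, Cirrus on 0. Aero wins 11–0.
Model S1–Cirrus: Model S1 11–0.
Model V wins every pairwise contest, so Model V is the Condorcet winner.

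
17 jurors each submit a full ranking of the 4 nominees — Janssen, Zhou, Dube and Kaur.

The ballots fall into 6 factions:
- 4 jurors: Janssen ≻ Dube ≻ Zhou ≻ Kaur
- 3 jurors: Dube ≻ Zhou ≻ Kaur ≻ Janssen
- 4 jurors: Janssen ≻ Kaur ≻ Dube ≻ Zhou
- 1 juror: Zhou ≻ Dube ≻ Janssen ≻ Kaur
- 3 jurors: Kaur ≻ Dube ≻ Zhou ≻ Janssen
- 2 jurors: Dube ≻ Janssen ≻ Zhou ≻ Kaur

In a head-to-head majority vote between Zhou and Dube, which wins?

Ballots ranking Zhou above Dube: 1.
Ballots ranking Dube above Zhou: 17 − 1 = 16.
Dube wins the head-to-head 16–1.

Dube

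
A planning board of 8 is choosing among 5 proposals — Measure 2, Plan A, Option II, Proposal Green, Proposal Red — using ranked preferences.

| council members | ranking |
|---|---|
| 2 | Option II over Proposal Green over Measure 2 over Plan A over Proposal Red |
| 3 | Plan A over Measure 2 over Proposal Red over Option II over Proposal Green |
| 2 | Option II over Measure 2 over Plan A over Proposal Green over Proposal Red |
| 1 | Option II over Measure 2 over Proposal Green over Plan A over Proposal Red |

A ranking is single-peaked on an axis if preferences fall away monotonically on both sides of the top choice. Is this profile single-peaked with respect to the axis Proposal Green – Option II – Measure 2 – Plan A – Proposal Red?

Axis positions: Proposal Green=1, Option II=2, Measure 2=3, Plan A=4, Proposal Red=5.
Cluster 1 (peak Option II at position 2): ranking walks positions 2-1-3-4-5, expanding outward from the peak — single-peaked.
Cluster 2 (peak Plan A at position 4): ranking walks positions 4-3-5-2-1, expanding outward from the peak — single-peaked.
Cluster 3 (peak Option II at position 2): ranking walks positions 2-3-4-1-5, expanding outward from the peak — single-peaked.
Cluster 4 (peak Option II at position 2): ranking walks positions 2-3-1-4-5, expanding outward from the peak — single-peaked.
Every ranking is single-peaked on this axis.

yes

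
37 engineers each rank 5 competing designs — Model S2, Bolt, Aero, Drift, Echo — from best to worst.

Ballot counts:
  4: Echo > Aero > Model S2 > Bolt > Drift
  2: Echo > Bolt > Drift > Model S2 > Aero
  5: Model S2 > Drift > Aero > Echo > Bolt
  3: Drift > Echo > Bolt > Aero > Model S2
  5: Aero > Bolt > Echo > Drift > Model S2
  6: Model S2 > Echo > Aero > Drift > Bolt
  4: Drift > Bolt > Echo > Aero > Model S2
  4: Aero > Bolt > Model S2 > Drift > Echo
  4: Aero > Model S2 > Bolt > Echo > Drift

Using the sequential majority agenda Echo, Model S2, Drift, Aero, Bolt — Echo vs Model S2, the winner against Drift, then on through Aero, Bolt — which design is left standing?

Aero

Round 1: Echo vs Model S2 — 18–19, Model S2 advances.
Round 2: Model S2 vs Drift — 23–14, Model S2 advances.
Round 3: Model S2 vs Aero — 13–24, Aero advances.
Round 4: Aero vs Bolt — 28–9, Aero advances.
Aero survives the agenda.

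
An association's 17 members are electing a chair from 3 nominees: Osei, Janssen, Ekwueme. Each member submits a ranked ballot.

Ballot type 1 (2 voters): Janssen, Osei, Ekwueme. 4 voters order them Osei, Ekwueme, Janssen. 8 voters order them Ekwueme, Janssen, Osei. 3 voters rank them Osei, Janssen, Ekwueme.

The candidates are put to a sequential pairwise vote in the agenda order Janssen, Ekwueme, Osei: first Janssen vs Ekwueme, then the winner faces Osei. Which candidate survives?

Round 1: Janssen vs Ekwueme — 5–12, Ekwueme advances.
Round 2: Ekwueme vs Osei — 8–9, Osei advances.
Osei survives the agenda.

Osei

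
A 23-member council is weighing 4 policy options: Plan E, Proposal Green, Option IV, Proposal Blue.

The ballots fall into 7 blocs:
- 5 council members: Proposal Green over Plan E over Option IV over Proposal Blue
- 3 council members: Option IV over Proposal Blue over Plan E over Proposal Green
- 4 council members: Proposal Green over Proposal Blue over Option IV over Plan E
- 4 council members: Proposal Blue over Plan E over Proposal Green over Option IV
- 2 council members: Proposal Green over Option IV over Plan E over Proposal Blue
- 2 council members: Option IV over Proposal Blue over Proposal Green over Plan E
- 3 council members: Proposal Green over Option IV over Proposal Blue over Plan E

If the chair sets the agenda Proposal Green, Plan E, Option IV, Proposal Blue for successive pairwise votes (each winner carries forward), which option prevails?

Round 1: Proposal Green vs Plan E — 16–7, Proposal Green advances.
Round 2: Proposal Green vs Option IV — 18–5, Proposal Green advances.
Round 3: Proposal Green vs Proposal Blue — 14–9, Proposal Green advances.
Proposal Green survives the agenda.

Proposal Green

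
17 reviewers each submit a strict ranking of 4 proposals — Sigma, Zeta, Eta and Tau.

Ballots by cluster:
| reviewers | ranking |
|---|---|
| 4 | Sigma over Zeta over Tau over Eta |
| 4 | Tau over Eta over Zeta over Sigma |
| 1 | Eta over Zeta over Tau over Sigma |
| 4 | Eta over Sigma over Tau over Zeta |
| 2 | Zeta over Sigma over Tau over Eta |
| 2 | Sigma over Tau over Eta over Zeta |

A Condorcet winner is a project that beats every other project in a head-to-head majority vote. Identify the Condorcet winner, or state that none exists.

Pairwise majorities:
Sigma–Zeta: Sigma 10–7.
Sigma vs Eta: Eta, 9–8.
Sigma vs Tau: Sigma wins 12–5.
Zeta vs Eta: Eta wins 11–6.
Zeta vs Tau: Tau wins 10–7.
Eta–Tau: Tau 12–5.
No project is unbeaten: Sigma loses to Eta; Zeta loses to Sigma; Eta loses to Tau; Tau loses to Sigma. In particular Sigma beats Tau beats Eta beats Sigma is a majority cycle — no Condorcet winner exists.

none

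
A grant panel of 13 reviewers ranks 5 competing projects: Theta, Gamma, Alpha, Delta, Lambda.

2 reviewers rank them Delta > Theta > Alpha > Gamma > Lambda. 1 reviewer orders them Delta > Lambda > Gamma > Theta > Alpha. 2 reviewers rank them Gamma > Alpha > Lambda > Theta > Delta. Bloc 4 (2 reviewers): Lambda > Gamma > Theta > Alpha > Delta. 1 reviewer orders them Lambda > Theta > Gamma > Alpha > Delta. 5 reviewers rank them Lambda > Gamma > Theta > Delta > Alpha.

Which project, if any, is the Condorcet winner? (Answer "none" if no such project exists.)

Lambda

Check each pair by majority over 13 ballots:
Theta–Gamma: Gamma 10–3.
Theta vs Alpha: Theta wins 11–2.
Theta vs Delta: Theta, 10–3.
Theta vs Lambda: Theta is ranked higher on 2 ballots, Lambda on 11. Lambda wins 11–2.
Gamma vs Alpha: Gamma, 11–2.
Gamma–Delta: Gamma 10–3.
Gamma vs Lambda: Gamma is ranked higher on 2+2 = 4 ballots, Lambda on 9. Lambda wins 9–4.
Alpha vs Delta: Delta, 8–5.
Alpha–Lambda: Lambda 9–4.
Delta vs Lambda: 3 to 10, Lambda.
Lambda defeats every rival head-to-head and is the Condorcet winner.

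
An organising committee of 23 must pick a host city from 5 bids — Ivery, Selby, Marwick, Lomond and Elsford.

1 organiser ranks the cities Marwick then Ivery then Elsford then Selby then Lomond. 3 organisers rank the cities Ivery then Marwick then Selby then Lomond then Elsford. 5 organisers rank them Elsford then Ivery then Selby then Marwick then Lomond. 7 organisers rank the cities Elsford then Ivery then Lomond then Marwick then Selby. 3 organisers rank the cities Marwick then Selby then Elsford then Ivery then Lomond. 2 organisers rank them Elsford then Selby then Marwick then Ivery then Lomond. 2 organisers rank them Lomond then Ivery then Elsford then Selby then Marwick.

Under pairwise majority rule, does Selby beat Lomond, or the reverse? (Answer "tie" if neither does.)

Selby

Ballots ranking Selby above Lomond: 1 + 3 + 5 + 3 + 2 = 14.
Ballots ranking Lomond above Selby: 23 − 14 = 9.
Selby wins the head-to-head 14–9.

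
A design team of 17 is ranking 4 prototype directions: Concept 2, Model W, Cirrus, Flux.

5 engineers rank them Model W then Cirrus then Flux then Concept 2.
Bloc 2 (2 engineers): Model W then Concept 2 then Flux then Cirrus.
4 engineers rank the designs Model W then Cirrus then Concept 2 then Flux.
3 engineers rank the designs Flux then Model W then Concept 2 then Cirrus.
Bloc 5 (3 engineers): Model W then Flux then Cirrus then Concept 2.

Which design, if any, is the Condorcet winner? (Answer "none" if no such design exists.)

Check each pair by majority over 17 ballots:
Concept 2 vs Model W: Model W wins 17–0.
Concept 2 vs Cirrus: Cirrus, 12–5.
Concept 2 vs Flux: Flux, 11–6.
Model W vs Cirrus: Model W wins 17–0.
Model W–Flux: Model W 14–3.
Cirrus vs Flux: Cirrus wins 9–8.
Model W wins every pairwise contest, so Model W is the Condorcet winner.

Model W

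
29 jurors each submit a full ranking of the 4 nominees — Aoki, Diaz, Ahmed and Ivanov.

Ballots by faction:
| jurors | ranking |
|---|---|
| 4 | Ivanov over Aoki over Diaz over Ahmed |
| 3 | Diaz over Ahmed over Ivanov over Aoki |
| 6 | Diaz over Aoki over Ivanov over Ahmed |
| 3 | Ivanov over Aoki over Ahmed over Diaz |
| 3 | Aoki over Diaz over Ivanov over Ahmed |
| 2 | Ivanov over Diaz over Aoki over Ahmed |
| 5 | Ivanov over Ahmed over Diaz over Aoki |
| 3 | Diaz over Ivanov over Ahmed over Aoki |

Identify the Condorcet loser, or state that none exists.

Ahmed

Pairwise majorities:
Aoki vs Diaz: Diaz, 19–10.
Aoki vs Ahmed: 4+6+3+3+2 = 18 for Aoki, 11 for Ahmed — Aoki by 18–11.
Aoki vs Ivanov: 6+3 = 9 for Aoki, 20 for Ivanov — Ivanov by 20–9.
Diaz vs Ahmed: Diaz, 21–8.
Diaz vs Ivanov: Diaz wins 15–14.
Ahmed vs Ivanov: Ivanov wins 26–3.
Only Ahmed has no wins; Ahmed is the Condorcet loser.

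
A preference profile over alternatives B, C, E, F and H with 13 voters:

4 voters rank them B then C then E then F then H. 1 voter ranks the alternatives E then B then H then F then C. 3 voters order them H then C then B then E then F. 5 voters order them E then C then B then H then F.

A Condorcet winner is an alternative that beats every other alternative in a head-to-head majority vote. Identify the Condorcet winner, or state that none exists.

Check each pair by majority over 13 ballots:
B vs C: B is ranked higher on 4+1 = 5 ballots, C on 8. C wins 8–5.
B vs E: B, 7–6.
B vs F: B, 13–0.
B vs H: B preferred on 4+1+5 = 10 ballots; B wins 10–3.
C vs E: C wins 7–6.
C vs F: C is ranked higher on 4+3+5 = 12 ballots, F on 1. C wins 12–1.
C vs H: 9 to 4, C.
E vs F: 4+1+3+5 = 13 for E, 0 for F — E by 13–0.
E vs H: 4+1+5 = 10 for E, 3 for H — E by 10–3.
F vs H: H wins 9–4.
C beats each of B, E, F, H — C is the Condorcet winner.

C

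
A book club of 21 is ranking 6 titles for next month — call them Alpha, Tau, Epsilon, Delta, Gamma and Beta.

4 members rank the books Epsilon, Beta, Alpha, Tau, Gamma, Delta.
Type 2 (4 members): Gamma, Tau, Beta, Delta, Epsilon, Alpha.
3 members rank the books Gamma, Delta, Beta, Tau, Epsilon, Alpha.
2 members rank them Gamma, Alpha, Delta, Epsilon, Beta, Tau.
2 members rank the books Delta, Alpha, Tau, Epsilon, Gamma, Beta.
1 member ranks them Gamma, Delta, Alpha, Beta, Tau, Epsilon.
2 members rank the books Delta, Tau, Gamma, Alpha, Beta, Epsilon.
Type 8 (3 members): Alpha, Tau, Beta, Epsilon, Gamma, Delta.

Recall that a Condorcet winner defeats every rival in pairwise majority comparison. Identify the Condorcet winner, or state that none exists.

none

Check each pair by majority over 21 ballots:
Alpha vs Tau: 12 to 9, Alpha.
Alpha vs Epsilon: Alpha preferred on 2+2+1+2+3 = 10 ballots; Epsilon wins 11–10.
Alpha vs Delta: Alpha is ranked higher on 4+2+3 = 9 ballots, Delta on 12. Delta wins 12–9.
Alpha vs Gamma: Alpha is ranked higher on 4+2+3 = 9 ballots, Gamma on 12. Gamma wins 12–9.
Alpha vs Beta: Alpha is ranked higher on 2+2+1+2+3 = 10 ballots, Beta on 11. Beta wins 11–10.
Tau vs Epsilon: Tau preferred on 4+3+2+1+2+3 = 15 ballots; Tau wins 15–6.
Tau vs Delta: 11 to 10, Tau.
Tau vs Gamma: 11 to 10, Tau.
Tau vs Beta: 11 to 10, Tau.
Epsilon vs Delta: 4+3 = 7 for Epsilon, 14 for Delta — Delta by 14–7.
Epsilon vs Gamma: 4+2+3 = 9 for Epsilon, 12 for Gamma — Gamma by 12–9.
Epsilon vs Beta: 8 to 13, Beta.
Delta vs Gamma: Delta is ranked higher on 2+2 = 4 ballots, Gamma on 17. Gamma wins 17–4.
Delta vs Beta: Delta preferred on 3+2+2+1+2 = 10 ballots; Beta wins 11–10.
Gamma vs Beta: Gamma is ranked higher on 4+3+2+2+1+2 = 14 ballots, Beta on 7. Gamma wins 14–7.
Every book loses at least once (Alpha loses to Epsilon; Tau loses to Alpha; Epsilon loses to Tau; Delta loses to Tau; Gamma loses to Tau; Beta loses to Tau). The majority relation contains the cycle Alpha > Tau > Epsilon > Alpha, so there is no Condorcet winner.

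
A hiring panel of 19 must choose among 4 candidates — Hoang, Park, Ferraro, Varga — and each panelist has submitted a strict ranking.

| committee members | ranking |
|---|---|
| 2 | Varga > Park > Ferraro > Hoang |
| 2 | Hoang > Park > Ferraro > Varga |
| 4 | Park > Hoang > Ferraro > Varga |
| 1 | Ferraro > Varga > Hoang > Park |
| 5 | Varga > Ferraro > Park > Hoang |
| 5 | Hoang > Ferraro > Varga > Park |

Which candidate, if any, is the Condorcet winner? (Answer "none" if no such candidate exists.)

none

Check each pair by majority over 19 ballots:
Hoang vs Park: Park wins 11–8.
Hoang vs Ferraro: Hoang, 11–8.
Hoang vs Varga: Hoang, 11–8.
Park vs Ferraro: Ferraro wins 11–8.
Park vs Varga: 2+4 = 6 for Park, 13 for Varga — Varga by 13–6.
Ferraro vs Varga: Ferraro preferred on 2+4+1+5 = 12 ballots; Ferraro wins 12–7.
Every candidate loses at least once (Hoang loses to Park; Park loses to Ferraro; Ferraro loses to Hoang; Varga loses to Hoang). The majority relation contains the cycle Hoang > Ferraro > Park > Hoang, so there is no Condorcet winner.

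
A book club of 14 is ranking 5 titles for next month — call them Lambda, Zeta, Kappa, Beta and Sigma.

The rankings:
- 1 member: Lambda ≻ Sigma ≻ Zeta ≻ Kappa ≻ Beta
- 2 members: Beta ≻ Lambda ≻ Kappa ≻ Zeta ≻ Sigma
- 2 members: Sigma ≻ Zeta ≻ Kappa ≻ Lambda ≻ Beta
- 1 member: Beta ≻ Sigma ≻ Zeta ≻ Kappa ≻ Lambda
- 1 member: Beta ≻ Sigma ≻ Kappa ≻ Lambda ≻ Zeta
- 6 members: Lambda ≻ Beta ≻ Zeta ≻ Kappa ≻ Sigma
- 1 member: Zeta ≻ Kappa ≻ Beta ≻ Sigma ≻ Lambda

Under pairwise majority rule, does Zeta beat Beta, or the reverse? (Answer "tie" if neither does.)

Ballots ranking Zeta above Beta: 1 + 2 + 1 = 4.
Ballots ranking Beta above Zeta: 14 − 4 = 10.
Beta wins the head-to-head 10–4.

Beta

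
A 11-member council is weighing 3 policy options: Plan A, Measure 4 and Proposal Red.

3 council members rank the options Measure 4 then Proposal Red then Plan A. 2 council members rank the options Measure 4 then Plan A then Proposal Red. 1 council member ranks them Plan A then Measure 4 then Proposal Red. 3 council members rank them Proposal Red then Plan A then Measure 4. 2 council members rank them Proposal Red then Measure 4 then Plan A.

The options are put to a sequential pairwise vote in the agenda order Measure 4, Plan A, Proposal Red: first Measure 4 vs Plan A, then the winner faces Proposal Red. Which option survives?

Measure 4

Round 1: Measure 4 vs Plan A — 7–4, Measure 4 advances.
Round 2: Measure 4 vs Proposal Red — 6–5, Measure 4 advances.
Measure 4 survives the agenda.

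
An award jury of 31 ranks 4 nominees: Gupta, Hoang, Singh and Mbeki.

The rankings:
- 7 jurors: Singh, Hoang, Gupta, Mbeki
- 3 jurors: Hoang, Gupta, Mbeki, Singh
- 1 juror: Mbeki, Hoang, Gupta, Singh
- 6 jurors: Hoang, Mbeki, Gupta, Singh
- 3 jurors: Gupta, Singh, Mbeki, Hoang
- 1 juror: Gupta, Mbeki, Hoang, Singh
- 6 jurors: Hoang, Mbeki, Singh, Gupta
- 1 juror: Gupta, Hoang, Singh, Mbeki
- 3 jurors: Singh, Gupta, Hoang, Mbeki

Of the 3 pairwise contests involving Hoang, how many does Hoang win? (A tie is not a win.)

3

Hoang against each rival (31 jurors):
Hoang vs Gupta: Hoang preferred on 7+3+1+6+6 = 23 ballots; Hoang wins 23–8.
Hoang vs Singh: Hoang is ranked higher on 3+1+6+1+6+1 = 18 ballots, Singh on 13. Hoang wins 18–13.
Hoang vs Mbeki: 7+3+6+6+1+3 = 26 for Hoang, 5 for Mbeki — Hoang by 26–5.
Hoang beats Gupta, Singh, Mbeki — 3 pairwise wins.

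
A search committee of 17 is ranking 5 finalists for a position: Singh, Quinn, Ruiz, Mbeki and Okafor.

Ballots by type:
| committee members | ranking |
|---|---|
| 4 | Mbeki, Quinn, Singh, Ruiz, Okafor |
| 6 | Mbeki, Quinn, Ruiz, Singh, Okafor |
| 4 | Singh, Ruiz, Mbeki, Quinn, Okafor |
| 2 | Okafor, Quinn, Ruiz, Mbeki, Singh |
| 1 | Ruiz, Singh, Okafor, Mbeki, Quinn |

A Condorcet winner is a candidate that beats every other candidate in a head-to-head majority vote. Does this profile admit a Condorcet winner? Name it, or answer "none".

Head-to-head results (17 committee members):
Singh vs Quinn: Quinn, 12–5.
Singh vs Ruiz: Ruiz wins 9–8.
Singh vs Mbeki: Mbeki wins 12–5.
Singh vs Okafor: Singh, 15–2.
Quinn vs Ruiz: 4+6+2 = 12 for Quinn, 5 for Ruiz — Quinn by 12–5.
Quinn vs Mbeki: Quinn preferred on 2 ballots; Mbeki wins 15–2.
Quinn–Okafor: Quinn 14–3.
Ruiz vs Mbeki: 7 to 10, Mbeki.
Ruiz vs Okafor: Ruiz wins 15–2.
Mbeki vs Okafor: Mbeki wins 14–3.
Mbeki defeats every rival head-to-head and is the Condorcet winner.

Mbeki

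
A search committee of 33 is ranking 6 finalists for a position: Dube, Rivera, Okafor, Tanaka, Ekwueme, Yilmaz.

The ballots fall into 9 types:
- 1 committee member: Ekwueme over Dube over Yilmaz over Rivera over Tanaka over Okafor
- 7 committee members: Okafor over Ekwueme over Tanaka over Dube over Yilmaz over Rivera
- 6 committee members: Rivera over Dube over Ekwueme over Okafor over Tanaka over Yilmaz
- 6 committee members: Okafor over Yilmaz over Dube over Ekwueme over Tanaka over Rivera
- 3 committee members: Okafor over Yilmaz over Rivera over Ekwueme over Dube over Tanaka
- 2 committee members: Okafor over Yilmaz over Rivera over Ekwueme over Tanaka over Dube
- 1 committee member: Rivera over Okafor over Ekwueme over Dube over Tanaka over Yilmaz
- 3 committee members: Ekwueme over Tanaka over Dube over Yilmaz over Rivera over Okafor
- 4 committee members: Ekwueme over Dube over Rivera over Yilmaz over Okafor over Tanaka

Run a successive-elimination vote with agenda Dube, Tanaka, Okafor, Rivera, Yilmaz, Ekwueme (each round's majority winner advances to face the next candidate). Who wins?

Okafor

Round 1: Dube vs Tanaka — 21–12, Dube advances.
Round 2: Dube vs Okafor — 14–19, Okafor advances.
Round 3: Okafor vs Rivera — 18–15, Okafor advances.
Round 4: Okafor vs Yilmaz — 25–8, Okafor advances.
Round 5: Okafor vs Ekwueme — 19–14, Okafor advances.
The agenda winner is Okafor.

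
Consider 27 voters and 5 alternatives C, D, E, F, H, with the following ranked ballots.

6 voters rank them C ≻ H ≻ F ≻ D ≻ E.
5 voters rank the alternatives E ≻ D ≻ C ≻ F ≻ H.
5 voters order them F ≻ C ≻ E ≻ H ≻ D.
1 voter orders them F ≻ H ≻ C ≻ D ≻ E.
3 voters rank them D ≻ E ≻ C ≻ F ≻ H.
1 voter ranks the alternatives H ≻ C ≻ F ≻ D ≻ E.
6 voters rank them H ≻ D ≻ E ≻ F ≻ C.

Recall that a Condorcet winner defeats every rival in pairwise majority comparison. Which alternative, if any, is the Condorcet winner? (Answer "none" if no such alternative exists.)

Pairwise majorities:
C vs D: 13 to 14, D.
C vs E: 6+5+1+1 = 13 for C, 14 for E — E by 14–13.
C vs F: 6+5+3+1 = 15 for C, 12 for F — C by 15–12.
C vs H: C wins 19–8.
D vs E: D, 17–10.
D vs F: D wins 14–13.
D vs H: 5+3 = 8 for D, 19 for H — H by 19–8.
E vs F: E, 14–13.
E vs H: H wins 14–13.
F vs H: F, 14–13.
Each alternative drops at least one matchup (C loses to D; D loses to H; E loses to D; F loses to C; H loses to C); the cycle C beats H beats D beats C rules out a Condorcet winner.

none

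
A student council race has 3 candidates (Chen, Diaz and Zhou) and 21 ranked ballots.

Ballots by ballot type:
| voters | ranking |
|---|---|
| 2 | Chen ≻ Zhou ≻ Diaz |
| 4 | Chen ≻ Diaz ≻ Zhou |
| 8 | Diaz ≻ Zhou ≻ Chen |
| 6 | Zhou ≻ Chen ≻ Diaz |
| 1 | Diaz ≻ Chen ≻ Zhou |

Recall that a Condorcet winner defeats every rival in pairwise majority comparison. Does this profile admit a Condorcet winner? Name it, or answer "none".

Check each pair by majority over 21 ballots:
Chen vs Diaz: Chen preferred on 2+4+6 = 12 ballots; Chen wins 12–9.
Chen vs Zhou: 7 to 14, Zhou.
Diaz vs Zhou: 4+8+1 = 13 for Diaz, 8 for Zhou — Diaz by 13–8.
Each candidate drops at least one matchup (Chen loses to Zhou; Diaz loses to Chen; Zhou loses to Diaz); the cycle Chen → Diaz → Zhou → Chen rules out a Condorcet winner.

none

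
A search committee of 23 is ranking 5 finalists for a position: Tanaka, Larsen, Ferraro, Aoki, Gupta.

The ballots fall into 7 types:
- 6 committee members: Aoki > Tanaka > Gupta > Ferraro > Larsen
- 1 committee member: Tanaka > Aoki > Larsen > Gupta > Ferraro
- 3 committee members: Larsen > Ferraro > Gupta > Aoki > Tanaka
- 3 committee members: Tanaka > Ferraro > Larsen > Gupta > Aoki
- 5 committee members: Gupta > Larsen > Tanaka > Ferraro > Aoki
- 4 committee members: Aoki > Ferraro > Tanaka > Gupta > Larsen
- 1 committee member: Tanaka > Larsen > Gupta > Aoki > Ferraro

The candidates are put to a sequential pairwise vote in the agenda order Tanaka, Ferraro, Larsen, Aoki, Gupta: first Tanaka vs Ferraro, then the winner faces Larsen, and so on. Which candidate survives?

Gupta

Round 1: Tanaka vs Ferraro — 16–7, Tanaka advances.
Round 2: Tanaka vs Larsen — 15–8, Tanaka advances.
Round 3: Tanaka vs Aoki — 10–13, Aoki advances.
Round 4: Aoki vs Gupta — 11–12, Gupta advances.
The agenda winner is Gupta.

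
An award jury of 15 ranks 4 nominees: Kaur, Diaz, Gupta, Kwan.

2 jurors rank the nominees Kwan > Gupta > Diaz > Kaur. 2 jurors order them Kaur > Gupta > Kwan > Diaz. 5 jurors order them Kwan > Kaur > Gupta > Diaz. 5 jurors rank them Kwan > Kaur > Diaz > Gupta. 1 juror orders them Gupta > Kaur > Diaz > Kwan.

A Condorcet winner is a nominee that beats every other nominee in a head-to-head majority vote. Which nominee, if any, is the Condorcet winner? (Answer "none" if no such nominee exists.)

Kwan

Check each pair by majority over 15 ballots:
Kaur vs Diaz: Kaur wins 13–2.
Kaur vs Gupta: Kaur wins 12–3.
Kaur–Kwan: Kwan 12–3.
Diaz vs Gupta: Gupta, 10–5.
Diaz vs Kwan: 1 to 14, Kwan.
Gupta–Kwan: Kwan 12–3.
Kwan wins every pairwise contest, so Kwan is the Condorcet winner.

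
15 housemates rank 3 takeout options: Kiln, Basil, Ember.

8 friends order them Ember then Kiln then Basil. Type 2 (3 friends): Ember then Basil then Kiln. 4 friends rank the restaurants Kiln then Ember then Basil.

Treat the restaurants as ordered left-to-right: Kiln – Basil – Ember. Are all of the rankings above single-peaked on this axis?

Axis positions: Kiln=1, Basil=2, Ember=3.
Type 1: ranking walks positions 3-1-2; Kiln is ranked above Basil even though Basil lies between Kiln and the peak Ember on the axis — preferences dip and rise again. Not single-peaked.
Type 2 (peak Ember at position 3): ranking walks positions 3-2-1, expanding outward from the peak — single-peaked.
Type 3: ranking walks positions 1-3-2; Ember is ranked above Basil even though Basil lies between Ember and the peak Kiln on the axis — preferences dip and rise again. Not single-peaked.
Type 1 violates single-peakedness, so the profile is not single-peaked on this axis.

no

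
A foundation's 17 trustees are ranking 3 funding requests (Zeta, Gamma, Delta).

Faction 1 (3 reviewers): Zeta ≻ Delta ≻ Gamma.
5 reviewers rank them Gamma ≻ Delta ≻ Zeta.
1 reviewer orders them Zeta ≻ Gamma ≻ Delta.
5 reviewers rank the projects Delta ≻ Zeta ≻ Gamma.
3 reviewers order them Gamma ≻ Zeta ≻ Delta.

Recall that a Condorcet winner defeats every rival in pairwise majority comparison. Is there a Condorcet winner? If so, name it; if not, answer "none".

none

Head-to-head results (17 reviewers):
Zeta vs Gamma: Zeta wins 9–8.
Zeta–Delta: Delta 10–7.
Gamma vs Delta: Gamma, 9–8.
No project is unbeaten: Zeta loses to Delta; Gamma loses to Zeta; Delta loses to Gamma. In particular Zeta beats Gamma beats Delta beats Zeta is a majority cycle — no Condorcet winner exists.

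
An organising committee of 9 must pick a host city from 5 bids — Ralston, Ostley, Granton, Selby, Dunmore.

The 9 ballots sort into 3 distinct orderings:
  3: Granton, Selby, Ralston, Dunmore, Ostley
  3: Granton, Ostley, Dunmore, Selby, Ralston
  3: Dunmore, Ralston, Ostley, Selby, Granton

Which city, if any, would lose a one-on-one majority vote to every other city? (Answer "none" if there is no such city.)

none

Pairwise majorities:
Ralston vs Ostley: 3+3 = 6 for Ralston, 3 for Ostley — Ralston by 6–3.
Ralston vs Granton: Granton, 6–3.
Ralston–Selby: Selby 6–3.
Ralston vs Dunmore: Ralston is ranked higher on 3 ballots, Dunmore on 6. Dunmore wins 6–3.
Ostley–Granton: Granton 6–3.
Ostley vs Selby: Ostley wins 6–3.
Ostley vs Dunmore: 3 to 6, Dunmore.
Granton vs Selby: Granton, 6–3.
Granton vs Dunmore: 3+3 = 6 for Granton, 3 for Dunmore — Granton by 6–3.
Selby vs Dunmore: Selby is ranked higher on 3 ballots, Dunmore on 6. Dunmore wins 6–3.
Every city wins at least one matchup (Ralston beats Ostley; Ostley beats Selby; Granton beats Ralston; Selby beats Ralston; Dunmore beats Ralston), so there is no Condorcet loser.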